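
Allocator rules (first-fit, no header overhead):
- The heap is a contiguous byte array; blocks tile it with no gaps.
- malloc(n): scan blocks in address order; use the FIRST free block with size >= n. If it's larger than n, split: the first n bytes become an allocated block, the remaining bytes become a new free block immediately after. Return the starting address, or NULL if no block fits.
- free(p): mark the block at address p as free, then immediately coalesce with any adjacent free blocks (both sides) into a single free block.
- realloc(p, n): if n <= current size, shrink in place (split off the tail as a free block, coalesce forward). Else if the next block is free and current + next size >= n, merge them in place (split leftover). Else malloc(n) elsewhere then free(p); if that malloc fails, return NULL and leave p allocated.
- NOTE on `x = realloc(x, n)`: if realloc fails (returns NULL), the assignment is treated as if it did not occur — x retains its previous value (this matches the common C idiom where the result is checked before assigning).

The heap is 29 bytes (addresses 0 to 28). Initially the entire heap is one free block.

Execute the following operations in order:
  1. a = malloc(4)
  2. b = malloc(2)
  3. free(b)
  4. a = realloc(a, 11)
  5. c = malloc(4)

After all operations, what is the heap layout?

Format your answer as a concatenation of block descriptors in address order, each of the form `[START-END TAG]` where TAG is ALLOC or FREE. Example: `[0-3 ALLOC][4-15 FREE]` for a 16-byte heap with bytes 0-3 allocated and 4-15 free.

Op 1: a = malloc(4) -> a = 0; heap: [0-3 ALLOC][4-28 FREE]
Op 2: b = malloc(2) -> b = 4; heap: [0-3 ALLOC][4-5 ALLOC][6-28 FREE]
Op 3: free(b) -> (freed b); heap: [0-3 ALLOC][4-28 FREE]
Op 4: a = realloc(a, 11) -> a = 0; heap: [0-10 ALLOC][11-28 FREE]
Op 5: c = malloc(4) -> c = 11; heap: [0-10 ALLOC][11-14 ALLOC][15-28 FREE]

Answer: [0-10 ALLOC][11-14 ALLOC][15-28 FREE]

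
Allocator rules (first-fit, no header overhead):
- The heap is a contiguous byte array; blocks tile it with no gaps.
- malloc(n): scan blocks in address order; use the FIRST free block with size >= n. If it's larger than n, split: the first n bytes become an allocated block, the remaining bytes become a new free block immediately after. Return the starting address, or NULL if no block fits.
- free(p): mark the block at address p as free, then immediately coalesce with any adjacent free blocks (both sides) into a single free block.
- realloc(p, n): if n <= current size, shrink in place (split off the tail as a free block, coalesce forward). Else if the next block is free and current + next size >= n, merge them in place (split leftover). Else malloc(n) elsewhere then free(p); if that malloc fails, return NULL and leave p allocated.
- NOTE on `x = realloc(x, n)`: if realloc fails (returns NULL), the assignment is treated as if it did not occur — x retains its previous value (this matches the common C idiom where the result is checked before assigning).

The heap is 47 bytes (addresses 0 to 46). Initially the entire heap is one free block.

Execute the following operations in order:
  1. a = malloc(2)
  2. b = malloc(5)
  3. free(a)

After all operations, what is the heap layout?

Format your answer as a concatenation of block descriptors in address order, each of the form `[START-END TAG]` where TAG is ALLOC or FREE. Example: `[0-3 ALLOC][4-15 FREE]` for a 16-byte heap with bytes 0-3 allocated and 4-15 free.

Op 1: a = malloc(2) -> a = 0; heap: [0-1 ALLOC][2-46 FREE]
Op 2: b = malloc(5) -> b = 2; heap: [0-1 ALLOC][2-6 ALLOC][7-46 FREE]
Op 3: free(a) -> (freed a); heap: [0-1 FREE][2-6 ALLOC][7-46 FREE]

Answer: [0-1 FREE][2-6 ALLOC][7-46 FREE]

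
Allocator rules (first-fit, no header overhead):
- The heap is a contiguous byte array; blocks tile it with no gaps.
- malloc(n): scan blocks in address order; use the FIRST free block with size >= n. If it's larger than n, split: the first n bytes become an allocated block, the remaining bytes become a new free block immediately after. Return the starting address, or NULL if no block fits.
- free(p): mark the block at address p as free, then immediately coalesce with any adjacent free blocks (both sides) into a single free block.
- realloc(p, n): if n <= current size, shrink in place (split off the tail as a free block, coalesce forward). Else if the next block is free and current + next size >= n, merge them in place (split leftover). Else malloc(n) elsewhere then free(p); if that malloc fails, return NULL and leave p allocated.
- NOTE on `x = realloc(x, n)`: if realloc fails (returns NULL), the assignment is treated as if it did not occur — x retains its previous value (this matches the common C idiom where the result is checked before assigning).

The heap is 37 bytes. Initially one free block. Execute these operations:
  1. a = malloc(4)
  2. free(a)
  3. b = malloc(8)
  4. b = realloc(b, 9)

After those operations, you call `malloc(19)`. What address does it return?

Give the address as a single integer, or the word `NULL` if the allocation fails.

Op 1: a = malloc(4) -> a = 0; heap: [0-3 ALLOC][4-36 FREE]
Op 2: free(a) -> (freed a); heap: [0-36 FREE]
Op 3: b = malloc(8) -> b = 0; heap: [0-7 ALLOC][8-36 FREE]
Op 4: b = realloc(b, 9) -> b = 0; heap: [0-8 ALLOC][9-36 FREE]
malloc(19): first-fit scan over [0-8 ALLOC][9-36 FREE] -> 9

Answer: 9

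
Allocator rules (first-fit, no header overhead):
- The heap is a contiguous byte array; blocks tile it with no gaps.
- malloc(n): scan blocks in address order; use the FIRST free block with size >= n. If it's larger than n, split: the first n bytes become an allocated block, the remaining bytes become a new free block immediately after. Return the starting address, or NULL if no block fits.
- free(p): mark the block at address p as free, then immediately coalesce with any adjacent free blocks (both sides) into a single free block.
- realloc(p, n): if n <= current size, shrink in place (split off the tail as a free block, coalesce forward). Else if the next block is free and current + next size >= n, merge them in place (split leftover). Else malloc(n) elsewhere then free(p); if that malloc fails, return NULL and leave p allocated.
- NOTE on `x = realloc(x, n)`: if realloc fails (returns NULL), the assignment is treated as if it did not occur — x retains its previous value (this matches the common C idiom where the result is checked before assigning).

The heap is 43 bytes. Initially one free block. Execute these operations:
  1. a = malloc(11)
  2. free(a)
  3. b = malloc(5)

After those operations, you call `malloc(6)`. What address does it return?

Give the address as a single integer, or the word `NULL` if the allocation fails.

Op 1: a = malloc(11) -> a = 0; heap: [0-10 ALLOC][11-42 FREE]
Op 2: free(a) -> (freed a); heap: [0-42 FREE]
Op 3: b = malloc(5) -> b = 0; heap: [0-4 ALLOC][5-42 FREE]
malloc(6): first-fit scan over [0-4 ALLOC][5-42 FREE] -> 5

Answer: 5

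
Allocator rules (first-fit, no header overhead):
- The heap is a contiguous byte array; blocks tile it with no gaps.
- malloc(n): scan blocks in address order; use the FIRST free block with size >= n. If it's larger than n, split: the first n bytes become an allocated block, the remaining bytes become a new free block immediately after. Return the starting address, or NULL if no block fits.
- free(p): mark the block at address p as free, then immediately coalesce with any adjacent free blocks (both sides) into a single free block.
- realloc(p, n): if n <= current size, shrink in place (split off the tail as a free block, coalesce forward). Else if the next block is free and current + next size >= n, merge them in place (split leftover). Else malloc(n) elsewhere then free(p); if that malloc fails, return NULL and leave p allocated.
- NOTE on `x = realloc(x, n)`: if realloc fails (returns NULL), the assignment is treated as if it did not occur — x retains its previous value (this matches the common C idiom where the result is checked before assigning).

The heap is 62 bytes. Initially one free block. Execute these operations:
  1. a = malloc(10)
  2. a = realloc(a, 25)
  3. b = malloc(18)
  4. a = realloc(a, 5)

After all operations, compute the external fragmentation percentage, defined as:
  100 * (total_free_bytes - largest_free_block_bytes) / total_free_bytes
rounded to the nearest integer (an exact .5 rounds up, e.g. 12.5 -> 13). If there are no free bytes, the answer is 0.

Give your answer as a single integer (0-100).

Answer: 49

Derivation:
Op 1: a = malloc(10) -> a = 0; heap: [0-9 ALLOC][10-61 FREE]
Op 2: a = realloc(a, 25) -> a = 0; heap: [0-24 ALLOC][25-61 FREE]
Op 3: b = malloc(18) -> b = 25; heap: [0-24 ALLOC][25-42 ALLOC][43-61 FREE]
Op 4: a = realloc(a, 5) -> a = 0; heap: [0-4 ALLOC][5-24 FREE][25-42 ALLOC][43-61 FREE]
Free blocks: [20 19] total_free=39 largest=20 -> 100*(39-20)/39 = 1900/39 ≈ 48.718 -> rounds to 49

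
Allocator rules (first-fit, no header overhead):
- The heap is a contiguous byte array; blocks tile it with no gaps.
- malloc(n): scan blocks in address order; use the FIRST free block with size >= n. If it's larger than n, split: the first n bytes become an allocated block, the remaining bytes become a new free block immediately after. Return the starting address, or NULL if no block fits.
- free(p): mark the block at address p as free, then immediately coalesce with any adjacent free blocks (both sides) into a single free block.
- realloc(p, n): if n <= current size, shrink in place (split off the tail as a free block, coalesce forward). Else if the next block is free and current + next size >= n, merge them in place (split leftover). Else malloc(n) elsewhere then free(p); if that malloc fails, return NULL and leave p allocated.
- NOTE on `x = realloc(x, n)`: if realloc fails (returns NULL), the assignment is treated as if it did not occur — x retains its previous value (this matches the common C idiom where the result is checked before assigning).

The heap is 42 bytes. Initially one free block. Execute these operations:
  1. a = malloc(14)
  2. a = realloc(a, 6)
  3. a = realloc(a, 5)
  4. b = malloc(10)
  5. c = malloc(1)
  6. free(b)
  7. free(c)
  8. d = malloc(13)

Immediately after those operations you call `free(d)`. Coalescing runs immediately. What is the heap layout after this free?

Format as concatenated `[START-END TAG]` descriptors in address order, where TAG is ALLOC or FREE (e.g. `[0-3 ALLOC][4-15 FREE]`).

Answer: [0-4 ALLOC][5-41 FREE]

Derivation:
Op 1: a = malloc(14) -> a = 0; heap: [0-13 ALLOC][14-41 FREE]
Op 2: a = realloc(a, 6) -> a = 0; heap: [0-5 ALLOC][6-41 FREE]
Op 3: a = realloc(a, 5) -> a = 0; heap: [0-4 ALLOC][5-41 FREE]
Op 4: b = malloc(10) -> b = 5; heap: [0-4 ALLOC][5-14 ALLOC][15-41 FREE]
Op 5: c = malloc(1) -> c = 15; heap: [0-4 ALLOC][5-14 ALLOC][15-15 ALLOC][16-41 FREE]
Op 6: free(b) -> (freed b); heap: [0-4 ALLOC][5-14 FREE][15-15 ALLOC][16-41 FREE]
Op 7: free(c) -> (freed c); heap: [0-4 ALLOC][5-41 FREE]
Op 8: d = malloc(13) -> d = 5; heap: [0-4 ALLOC][5-17 ALLOC][18-41 FREE]
free(d): d = 5 -> block [5-17 ALLOC]; mark free, coalesce with adjacent free neighbors -> [0-4 ALLOC][5-41 FREE]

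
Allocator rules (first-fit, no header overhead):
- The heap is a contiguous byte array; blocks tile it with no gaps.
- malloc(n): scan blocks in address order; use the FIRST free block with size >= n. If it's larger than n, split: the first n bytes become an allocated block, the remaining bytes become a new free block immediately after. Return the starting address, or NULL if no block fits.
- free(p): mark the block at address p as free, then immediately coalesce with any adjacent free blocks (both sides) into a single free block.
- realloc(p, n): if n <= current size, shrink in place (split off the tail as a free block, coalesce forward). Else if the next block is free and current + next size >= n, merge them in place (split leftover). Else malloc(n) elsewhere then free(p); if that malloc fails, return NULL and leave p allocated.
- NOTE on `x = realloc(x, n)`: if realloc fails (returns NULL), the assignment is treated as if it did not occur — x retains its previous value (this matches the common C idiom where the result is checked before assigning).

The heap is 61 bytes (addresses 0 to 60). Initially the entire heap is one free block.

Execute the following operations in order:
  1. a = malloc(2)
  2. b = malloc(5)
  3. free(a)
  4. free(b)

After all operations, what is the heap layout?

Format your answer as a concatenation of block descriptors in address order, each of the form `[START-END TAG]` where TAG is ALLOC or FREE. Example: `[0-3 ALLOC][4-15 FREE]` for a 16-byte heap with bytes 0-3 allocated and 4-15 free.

Op 1: a = malloc(2) -> a = 0; heap: [0-1 ALLOC][2-60 FREE]
Op 2: b = malloc(5) -> b = 2; heap: [0-1 ALLOC][2-6 ALLOC][7-60 FREE]
Op 3: free(a) -> (freed a); heap: [0-1 FREE][2-6 ALLOC][7-60 FREE]
Op 4: free(b) -> (freed b); heap: [0-60 FREE]

Answer: [0-60 FREE]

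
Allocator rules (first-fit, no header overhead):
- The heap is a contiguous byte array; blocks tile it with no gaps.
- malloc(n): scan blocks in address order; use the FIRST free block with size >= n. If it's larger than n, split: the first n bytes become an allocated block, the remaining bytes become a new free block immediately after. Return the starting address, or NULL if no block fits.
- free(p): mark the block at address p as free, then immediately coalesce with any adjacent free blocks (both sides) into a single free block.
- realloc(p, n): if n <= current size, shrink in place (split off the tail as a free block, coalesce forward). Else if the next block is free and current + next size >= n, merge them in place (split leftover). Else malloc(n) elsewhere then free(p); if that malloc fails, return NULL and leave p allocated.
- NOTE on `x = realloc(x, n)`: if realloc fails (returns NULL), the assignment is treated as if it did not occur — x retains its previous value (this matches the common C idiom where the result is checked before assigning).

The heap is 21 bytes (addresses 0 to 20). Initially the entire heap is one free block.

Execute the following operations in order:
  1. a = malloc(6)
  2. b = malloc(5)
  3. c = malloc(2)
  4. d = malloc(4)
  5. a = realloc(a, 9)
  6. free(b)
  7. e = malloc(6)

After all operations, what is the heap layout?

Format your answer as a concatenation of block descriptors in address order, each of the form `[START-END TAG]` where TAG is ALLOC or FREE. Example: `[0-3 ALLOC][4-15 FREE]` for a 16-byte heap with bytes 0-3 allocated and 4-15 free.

Answer: [0-5 ALLOC][6-10 FREE][11-12 ALLOC][13-16 ALLOC][17-20 FREE]

Derivation:
Op 1: a = malloc(6) -> a = 0; heap: [0-5 ALLOC][6-20 FREE]
Op 2: b = malloc(5) -> b = 6; heap: [0-5 ALLOC][6-10 ALLOC][11-20 FREE]
Op 3: c = malloc(2) -> c = 11; heap: [0-5 ALLOC][6-10 ALLOC][11-12 ALLOC][13-20 FREE]
Op 4: d = malloc(4) -> d = 13; heap: [0-5 ALLOC][6-10 ALLOC][11-12 ALLOC][13-16 ALLOC][17-20 FREE]
Op 5: a = realloc(a, 9) -> NULL (a unchanged); heap: [0-5 ALLOC][6-10 ALLOC][11-12 ALLOC][13-16 ALLOC][17-20 FREE]
Op 6: free(b) -> (freed b); heap: [0-5 ALLOC][6-10 FREE][11-12 ALLOC][13-16 ALLOC][17-20 FREE]
Op 7: e = malloc(6) -> e = NULL; heap: [0-5 ALLOC][6-10 FREE][11-12 ALLOC][13-16 ALLOC][17-20 FREE]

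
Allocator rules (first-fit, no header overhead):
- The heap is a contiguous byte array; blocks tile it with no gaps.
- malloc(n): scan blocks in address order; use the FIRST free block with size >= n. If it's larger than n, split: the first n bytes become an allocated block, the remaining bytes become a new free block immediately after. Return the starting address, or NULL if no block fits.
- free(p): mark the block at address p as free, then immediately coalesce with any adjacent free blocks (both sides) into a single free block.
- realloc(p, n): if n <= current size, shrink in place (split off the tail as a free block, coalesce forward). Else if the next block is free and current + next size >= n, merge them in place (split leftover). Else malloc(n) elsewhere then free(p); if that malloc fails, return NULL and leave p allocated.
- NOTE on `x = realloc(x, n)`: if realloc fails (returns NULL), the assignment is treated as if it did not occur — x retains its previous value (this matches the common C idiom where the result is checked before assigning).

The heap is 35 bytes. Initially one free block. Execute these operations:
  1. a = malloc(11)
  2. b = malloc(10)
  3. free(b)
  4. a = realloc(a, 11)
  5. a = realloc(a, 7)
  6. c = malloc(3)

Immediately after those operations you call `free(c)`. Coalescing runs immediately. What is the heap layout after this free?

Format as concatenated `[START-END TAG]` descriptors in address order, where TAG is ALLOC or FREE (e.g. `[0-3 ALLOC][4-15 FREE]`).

Op 1: a = malloc(11) -> a = 0; heap: [0-10 ALLOC][11-34 FREE]
Op 2: b = malloc(10) -> b = 11; heap: [0-10 ALLOC][11-20 ALLOC][21-34 FREE]
Op 3: free(b) -> (freed b); heap: [0-10 ALLOC][11-34 FREE]
Op 4: a = realloc(a, 11) -> a = 0; heap: [0-10 ALLOC][11-34 FREE]
Op 5: a = realloc(a, 7) -> a = 0; heap: [0-6 ALLOC][7-34 FREE]
Op 6: c = malloc(3) -> c = 7; heap: [0-6 ALLOC][7-9 ALLOC][10-34 FREE]
free(c): c = 7 -> block [7-9 ALLOC]; mark free, coalesce with adjacent free neighbors -> [0-6 ALLOC][7-34 FREE]

Answer: [0-6 ALLOC][7-34 FREE]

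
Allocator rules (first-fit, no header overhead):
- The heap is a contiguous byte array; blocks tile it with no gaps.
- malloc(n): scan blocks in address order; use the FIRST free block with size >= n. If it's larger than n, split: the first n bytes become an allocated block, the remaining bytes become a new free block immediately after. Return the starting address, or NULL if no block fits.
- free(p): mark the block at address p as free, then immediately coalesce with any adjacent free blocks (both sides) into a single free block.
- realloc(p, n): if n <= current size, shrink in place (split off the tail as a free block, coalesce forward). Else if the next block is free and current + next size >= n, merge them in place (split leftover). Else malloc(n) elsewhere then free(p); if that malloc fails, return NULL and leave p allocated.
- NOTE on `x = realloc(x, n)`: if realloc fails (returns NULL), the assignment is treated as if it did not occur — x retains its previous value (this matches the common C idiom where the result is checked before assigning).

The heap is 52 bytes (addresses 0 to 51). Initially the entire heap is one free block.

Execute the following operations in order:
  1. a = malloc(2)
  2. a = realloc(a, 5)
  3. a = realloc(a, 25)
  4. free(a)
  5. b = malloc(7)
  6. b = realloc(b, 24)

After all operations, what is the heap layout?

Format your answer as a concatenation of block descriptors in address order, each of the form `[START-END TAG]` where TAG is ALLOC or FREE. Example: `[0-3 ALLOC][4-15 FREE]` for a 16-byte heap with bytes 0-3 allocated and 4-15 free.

Op 1: a = malloc(2) -> a = 0; heap: [0-1 ALLOC][2-51 FREE]
Op 2: a = realloc(a, 5) -> a = 0; heap: [0-4 ALLOC][5-51 FREE]
Op 3: a = realloc(a, 25) -> a = 0; heap: [0-24 ALLOC][25-51 FREE]
Op 4: free(a) -> (freed a); heap: [0-51 FREE]
Op 5: b = malloc(7) -> b = 0; heap: [0-6 ALLOC][7-51 FREE]
Op 6: b = realloc(b, 24) -> b = 0; heap: [0-23 ALLOC][24-51 FREE]

Answer: [0-23 ALLOC][24-51 FREE]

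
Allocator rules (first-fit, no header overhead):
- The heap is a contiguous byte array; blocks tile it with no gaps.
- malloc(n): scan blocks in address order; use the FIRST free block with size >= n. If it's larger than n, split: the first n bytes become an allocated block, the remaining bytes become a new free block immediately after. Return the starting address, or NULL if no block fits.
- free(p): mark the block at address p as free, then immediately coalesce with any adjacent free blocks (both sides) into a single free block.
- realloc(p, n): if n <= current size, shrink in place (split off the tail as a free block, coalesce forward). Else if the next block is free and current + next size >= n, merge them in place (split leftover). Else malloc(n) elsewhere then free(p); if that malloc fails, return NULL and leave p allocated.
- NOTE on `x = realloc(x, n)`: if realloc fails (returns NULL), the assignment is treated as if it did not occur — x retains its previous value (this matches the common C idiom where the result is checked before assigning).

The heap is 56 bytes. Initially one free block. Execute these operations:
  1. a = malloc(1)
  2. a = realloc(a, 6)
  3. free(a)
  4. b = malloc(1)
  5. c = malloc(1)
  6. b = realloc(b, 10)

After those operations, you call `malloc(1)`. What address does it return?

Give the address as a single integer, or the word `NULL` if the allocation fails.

Answer: 0

Derivation:
Op 1: a = malloc(1) -> a = 0; heap: [0-0 ALLOC][1-55 FREE]
Op 2: a = realloc(a, 6) -> a = 0; heap: [0-5 ALLOC][6-55 FREE]
Op 3: free(a) -> (freed a); heap: [0-55 FREE]
Op 4: b = malloc(1) -> b = 0; heap: [0-0 ALLOC][1-55 FREE]
Op 5: c = malloc(1) -> c = 1; heap: [0-0 ALLOC][1-1 ALLOC][2-55 FREE]
Op 6: b = realloc(b, 10) -> b = 2; heap: [0-0 FREE][1-1 ALLOC][2-11 ALLOC][12-55 FREE]
malloc(1): first-fit scan over [0-0 FREE][1-1 ALLOC][2-11 ALLOC][12-55 FREE] -> 0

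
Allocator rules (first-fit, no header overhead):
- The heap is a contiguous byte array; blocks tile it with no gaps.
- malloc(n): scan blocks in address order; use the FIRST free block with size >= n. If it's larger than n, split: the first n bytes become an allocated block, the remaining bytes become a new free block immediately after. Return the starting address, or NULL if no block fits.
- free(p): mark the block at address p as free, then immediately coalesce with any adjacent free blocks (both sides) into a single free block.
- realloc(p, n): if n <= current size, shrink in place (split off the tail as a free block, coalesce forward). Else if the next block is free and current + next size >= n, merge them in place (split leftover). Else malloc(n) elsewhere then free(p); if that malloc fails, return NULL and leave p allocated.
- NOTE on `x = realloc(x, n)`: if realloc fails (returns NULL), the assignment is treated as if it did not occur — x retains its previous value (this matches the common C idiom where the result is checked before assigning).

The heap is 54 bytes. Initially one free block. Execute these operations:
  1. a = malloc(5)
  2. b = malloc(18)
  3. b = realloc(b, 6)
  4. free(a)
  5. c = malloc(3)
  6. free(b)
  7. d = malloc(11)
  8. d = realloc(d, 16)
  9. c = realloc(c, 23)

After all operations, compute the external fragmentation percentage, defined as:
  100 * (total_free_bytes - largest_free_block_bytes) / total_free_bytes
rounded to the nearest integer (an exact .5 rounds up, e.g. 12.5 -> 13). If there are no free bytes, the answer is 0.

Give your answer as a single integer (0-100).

Answer: 20

Derivation:
Op 1: a = malloc(5) -> a = 0; heap: [0-4 ALLOC][5-53 FREE]
Op 2: b = malloc(18) -> b = 5; heap: [0-4 ALLOC][5-22 ALLOC][23-53 FREE]
Op 3: b = realloc(b, 6) -> b = 5; heap: [0-4 ALLOC][5-10 ALLOC][11-53 FREE]
Op 4: free(a) -> (freed a); heap: [0-4 FREE][5-10 ALLOC][11-53 FREE]
Op 5: c = malloc(3) -> c = 0; heap: [0-2 ALLOC][3-4 FREE][5-10 ALLOC][11-53 FREE]
Op 6: free(b) -> (freed b); heap: [0-2 ALLOC][3-53 FREE]
Op 7: d = malloc(11) -> d = 3; heap: [0-2 ALLOC][3-13 ALLOC][14-53 FREE]
Op 8: d = realloc(d, 16) -> d = 3; heap: [0-2 ALLOC][3-18 ALLOC][19-53 FREE]
Op 9: c = realloc(c, 23) -> c = 19; heap: [0-2 FREE][3-18 ALLOC][19-41 ALLOC][42-53 FREE]
Free blocks: [3 12] total_free=15 largest=12 -> 100*(15-12)/15 = 300/15 = 20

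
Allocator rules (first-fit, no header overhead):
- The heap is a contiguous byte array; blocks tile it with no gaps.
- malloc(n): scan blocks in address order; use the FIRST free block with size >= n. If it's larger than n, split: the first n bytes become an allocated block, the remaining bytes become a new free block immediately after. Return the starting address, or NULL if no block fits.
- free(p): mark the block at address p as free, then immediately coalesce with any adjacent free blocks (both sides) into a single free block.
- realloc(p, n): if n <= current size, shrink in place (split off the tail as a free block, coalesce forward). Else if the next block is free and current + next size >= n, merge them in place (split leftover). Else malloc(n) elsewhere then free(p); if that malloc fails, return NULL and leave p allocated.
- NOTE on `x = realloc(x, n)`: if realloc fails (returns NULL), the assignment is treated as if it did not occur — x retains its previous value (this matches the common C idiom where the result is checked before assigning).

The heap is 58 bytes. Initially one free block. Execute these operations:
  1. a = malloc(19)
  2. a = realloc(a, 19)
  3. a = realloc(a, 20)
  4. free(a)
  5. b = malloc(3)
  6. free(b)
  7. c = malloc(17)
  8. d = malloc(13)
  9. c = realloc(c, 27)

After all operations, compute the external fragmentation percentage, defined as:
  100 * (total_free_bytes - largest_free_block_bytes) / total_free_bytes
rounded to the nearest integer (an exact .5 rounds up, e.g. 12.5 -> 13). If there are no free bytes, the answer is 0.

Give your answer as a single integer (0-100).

Op 1: a = malloc(19) -> a = 0; heap: [0-18 ALLOC][19-57 FREE]
Op 2: a = realloc(a, 19) -> a = 0; heap: [0-18 ALLOC][19-57 FREE]
Op 3: a = realloc(a, 20) -> a = 0; heap: [0-19 ALLOC][20-57 FREE]
Op 4: free(a) -> (freed a); heap: [0-57 FREE]
Op 5: b = malloc(3) -> b = 0; heap: [0-2 ALLOC][3-57 FREE]
Op 6: free(b) -> (freed b); heap: [0-57 FREE]
Op 7: c = malloc(17) -> c = 0; heap: [0-16 ALLOC][17-57 FREE]
Op 8: d = malloc(13) -> d = 17; heap: [0-16 ALLOC][17-29 ALLOC][30-57 FREE]
Op 9: c = realloc(c, 27) -> c = 30; heap: [0-16 FREE][17-29 ALLOC][30-56 ALLOC][57-57 FREE]
Free blocks: [17 1] total_free=18 largest=17 -> 100*(18-17)/18 = 100/18 ≈ 5.556 -> rounds to 6

Answer: 6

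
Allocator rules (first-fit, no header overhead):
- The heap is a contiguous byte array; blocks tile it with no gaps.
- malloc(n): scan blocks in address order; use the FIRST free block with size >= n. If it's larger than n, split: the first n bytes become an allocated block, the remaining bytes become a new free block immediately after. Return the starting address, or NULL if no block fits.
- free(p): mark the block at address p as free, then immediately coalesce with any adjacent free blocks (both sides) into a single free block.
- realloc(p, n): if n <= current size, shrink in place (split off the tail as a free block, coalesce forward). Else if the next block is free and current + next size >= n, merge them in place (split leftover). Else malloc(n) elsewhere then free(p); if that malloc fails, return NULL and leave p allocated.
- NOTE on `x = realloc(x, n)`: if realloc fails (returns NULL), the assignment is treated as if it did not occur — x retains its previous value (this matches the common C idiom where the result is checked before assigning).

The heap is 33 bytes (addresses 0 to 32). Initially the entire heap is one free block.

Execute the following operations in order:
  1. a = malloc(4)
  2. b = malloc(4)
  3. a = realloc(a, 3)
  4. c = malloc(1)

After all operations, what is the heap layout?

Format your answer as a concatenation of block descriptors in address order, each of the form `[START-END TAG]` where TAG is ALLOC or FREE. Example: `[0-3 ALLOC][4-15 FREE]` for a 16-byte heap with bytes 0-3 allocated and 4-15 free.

Answer: [0-2 ALLOC][3-3 ALLOC][4-7 ALLOC][8-32 FREE]

Derivation:
Op 1: a = malloc(4) -> a = 0; heap: [0-3 ALLOC][4-32 FREE]
Op 2: b = malloc(4) -> b = 4; heap: [0-3 ALLOC][4-7 ALLOC][8-32 FREE]
Op 3: a = realloc(a, 3) -> a = 0; heap: [0-2 ALLOC][3-3 FREE][4-7 ALLOC][8-32 FREE]
Op 4: c = malloc(1) -> c = 3; heap: [0-2 ALLOC][3-3 ALLOC][4-7 ALLOC][8-32 FREE]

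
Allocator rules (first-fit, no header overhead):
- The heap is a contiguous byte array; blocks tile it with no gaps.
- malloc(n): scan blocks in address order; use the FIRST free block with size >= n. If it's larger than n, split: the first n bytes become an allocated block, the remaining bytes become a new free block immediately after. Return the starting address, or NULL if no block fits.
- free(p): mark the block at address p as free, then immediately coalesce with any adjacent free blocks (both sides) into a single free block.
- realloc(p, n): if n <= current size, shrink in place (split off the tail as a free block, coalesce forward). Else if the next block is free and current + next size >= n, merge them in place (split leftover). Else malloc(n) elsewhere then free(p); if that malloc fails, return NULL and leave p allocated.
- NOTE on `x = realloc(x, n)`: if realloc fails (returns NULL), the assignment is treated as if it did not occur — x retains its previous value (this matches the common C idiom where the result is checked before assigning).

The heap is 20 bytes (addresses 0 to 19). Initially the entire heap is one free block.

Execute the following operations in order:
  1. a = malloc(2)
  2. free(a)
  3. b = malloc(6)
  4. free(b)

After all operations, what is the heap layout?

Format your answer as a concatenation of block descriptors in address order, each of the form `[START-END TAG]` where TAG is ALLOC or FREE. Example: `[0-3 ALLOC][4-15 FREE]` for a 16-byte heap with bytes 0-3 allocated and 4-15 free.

Answer: [0-19 FREE]

Derivation:
Op 1: a = malloc(2) -> a = 0; heap: [0-1 ALLOC][2-19 FREE]
Op 2: free(a) -> (freed a); heap: [0-19 FREE]
Op 3: b = malloc(6) -> b = 0; heap: [0-5 ALLOC][6-19 FREE]
Op 4: free(b) -> (freed b); heap: [0-19 FREE]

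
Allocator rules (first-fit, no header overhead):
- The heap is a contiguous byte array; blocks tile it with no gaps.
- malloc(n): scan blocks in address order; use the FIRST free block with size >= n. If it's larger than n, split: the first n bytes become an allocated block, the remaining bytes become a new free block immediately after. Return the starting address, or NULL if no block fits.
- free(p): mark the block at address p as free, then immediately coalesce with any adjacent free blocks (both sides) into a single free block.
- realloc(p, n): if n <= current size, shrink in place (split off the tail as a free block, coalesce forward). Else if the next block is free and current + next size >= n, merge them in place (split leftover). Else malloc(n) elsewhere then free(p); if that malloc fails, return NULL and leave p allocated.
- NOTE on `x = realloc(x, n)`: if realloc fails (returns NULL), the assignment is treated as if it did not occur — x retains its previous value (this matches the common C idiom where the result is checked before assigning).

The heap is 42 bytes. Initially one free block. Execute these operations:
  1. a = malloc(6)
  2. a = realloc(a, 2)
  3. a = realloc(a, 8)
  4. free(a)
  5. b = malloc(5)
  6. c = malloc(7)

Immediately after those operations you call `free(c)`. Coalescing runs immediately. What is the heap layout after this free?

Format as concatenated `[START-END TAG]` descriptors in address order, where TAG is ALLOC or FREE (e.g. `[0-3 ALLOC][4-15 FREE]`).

Answer: [0-4 ALLOC][5-41 FREE]

Derivation:
Op 1: a = malloc(6) -> a = 0; heap: [0-5 ALLOC][6-41 FREE]
Op 2: a = realloc(a, 2) -> a = 0; heap: [0-1 ALLOC][2-41 FREE]
Op 3: a = realloc(a, 8) -> a = 0; heap: [0-7 ALLOC][8-41 FREE]
Op 4: free(a) -> (freed a); heap: [0-41 FREE]
Op 5: b = malloc(5) -> b = 0; heap: [0-4 ALLOC][5-41 FREE]
Op 6: c = malloc(7) -> c = 5; heap: [0-4 ALLOC][5-11 ALLOC][12-41 FREE]
free(c): c = 5 -> block [5-11 ALLOC]; mark free, coalesce with adjacent free neighbors -> [0-4 ALLOC][5-41 FREE]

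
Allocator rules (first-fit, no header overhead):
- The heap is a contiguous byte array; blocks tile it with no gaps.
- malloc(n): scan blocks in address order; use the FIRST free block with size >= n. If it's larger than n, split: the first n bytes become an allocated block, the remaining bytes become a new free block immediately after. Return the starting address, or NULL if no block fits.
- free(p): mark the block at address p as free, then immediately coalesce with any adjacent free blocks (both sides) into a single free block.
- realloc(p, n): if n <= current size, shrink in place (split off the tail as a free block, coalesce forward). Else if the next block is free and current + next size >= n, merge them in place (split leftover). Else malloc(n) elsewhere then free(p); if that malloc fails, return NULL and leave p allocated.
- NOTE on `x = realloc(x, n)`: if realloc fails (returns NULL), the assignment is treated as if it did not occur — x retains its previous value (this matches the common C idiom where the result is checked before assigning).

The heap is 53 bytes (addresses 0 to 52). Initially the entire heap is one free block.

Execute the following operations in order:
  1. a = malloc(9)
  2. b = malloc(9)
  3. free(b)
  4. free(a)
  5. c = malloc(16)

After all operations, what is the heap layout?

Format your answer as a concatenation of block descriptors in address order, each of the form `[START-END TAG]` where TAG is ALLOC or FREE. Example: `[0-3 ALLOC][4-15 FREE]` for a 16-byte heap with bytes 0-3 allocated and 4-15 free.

Answer: [0-15 ALLOC][16-52 FREE]

Derivation:
Op 1: a = malloc(9) -> a = 0; heap: [0-8 ALLOC][9-52 FREE]
Op 2: b = malloc(9) -> b = 9; heap: [0-8 ALLOC][9-17 ALLOC][18-52 FREE]
Op 3: free(b) -> (freed b); heap: [0-8 ALLOC][9-52 FREE]
Op 4: free(a) -> (freed a); heap: [0-52 FREE]
Op 5: c = malloc(16) -> c = 0; heap: [0-15 ALLOC][16-52 FREE]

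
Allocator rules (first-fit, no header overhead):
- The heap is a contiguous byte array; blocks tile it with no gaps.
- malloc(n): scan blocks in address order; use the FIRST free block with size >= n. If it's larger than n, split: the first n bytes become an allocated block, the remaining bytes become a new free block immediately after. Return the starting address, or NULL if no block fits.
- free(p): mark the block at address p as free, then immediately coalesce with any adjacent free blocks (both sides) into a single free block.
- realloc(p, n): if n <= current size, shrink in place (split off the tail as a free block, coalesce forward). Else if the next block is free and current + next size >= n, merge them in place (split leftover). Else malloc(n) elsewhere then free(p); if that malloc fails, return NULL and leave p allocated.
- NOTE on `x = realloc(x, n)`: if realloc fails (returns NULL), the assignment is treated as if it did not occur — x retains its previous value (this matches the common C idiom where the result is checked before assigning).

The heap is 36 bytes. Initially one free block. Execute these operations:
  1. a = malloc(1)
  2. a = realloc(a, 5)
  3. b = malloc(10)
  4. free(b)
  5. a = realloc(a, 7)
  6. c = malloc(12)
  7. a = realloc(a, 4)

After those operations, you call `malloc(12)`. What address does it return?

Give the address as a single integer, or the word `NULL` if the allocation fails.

Answer: 19

Derivation:
Op 1: a = malloc(1) -> a = 0; heap: [0-0 ALLOC][1-35 FREE]
Op 2: a = realloc(a, 5) -> a = 0; heap: [0-4 ALLOC][5-35 FREE]
Op 3: b = malloc(10) -> b = 5; heap: [0-4 ALLOC][5-14 ALLOC][15-35 FREE]
Op 4: free(b) -> (freed b); heap: [0-4 ALLOC][5-35 FREE]
Op 5: a = realloc(a, 7) -> a = 0; heap: [0-6 ALLOC][7-35 FREE]
Op 6: c = malloc(12) -> c = 7; heap: [0-6 ALLOC][7-18 ALLOC][19-35 FREE]
Op 7: a = realloc(a, 4) -> a = 0; heap: [0-3 ALLOC][4-6 FREE][7-18 ALLOC][19-35 FREE]
malloc(12): first-fit scan over [0-3 ALLOC][4-6 FREE][7-18 ALLOC][19-35 FREE] -> 19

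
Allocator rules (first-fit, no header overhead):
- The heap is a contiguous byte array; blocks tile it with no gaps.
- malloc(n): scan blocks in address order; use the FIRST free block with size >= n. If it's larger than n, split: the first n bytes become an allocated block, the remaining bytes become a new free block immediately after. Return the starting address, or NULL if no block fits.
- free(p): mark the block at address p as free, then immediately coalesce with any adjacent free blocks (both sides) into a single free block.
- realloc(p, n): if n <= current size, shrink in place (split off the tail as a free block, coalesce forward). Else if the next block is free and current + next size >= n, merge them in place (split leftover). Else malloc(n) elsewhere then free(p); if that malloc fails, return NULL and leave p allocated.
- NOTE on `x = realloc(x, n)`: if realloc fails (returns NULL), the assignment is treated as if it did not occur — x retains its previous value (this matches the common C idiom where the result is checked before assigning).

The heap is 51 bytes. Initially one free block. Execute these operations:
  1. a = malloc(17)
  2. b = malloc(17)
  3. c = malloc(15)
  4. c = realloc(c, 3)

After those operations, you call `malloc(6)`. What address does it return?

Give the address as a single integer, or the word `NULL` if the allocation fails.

Op 1: a = malloc(17) -> a = 0; heap: [0-16 ALLOC][17-50 FREE]
Op 2: b = malloc(17) -> b = 17; heap: [0-16 ALLOC][17-33 ALLOC][34-50 FREE]
Op 3: c = malloc(15) -> c = 34; heap: [0-16 ALLOC][17-33 ALLOC][34-48 ALLOC][49-50 FREE]
Op 4: c = realloc(c, 3) -> c = 34; heap: [0-16 ALLOC][17-33 ALLOC][34-36 ALLOC][37-50 FREE]
malloc(6): first-fit scan over [0-16 ALLOC][17-33 ALLOC][34-36 ALLOC][37-50 FREE] -> 37

Answer: 37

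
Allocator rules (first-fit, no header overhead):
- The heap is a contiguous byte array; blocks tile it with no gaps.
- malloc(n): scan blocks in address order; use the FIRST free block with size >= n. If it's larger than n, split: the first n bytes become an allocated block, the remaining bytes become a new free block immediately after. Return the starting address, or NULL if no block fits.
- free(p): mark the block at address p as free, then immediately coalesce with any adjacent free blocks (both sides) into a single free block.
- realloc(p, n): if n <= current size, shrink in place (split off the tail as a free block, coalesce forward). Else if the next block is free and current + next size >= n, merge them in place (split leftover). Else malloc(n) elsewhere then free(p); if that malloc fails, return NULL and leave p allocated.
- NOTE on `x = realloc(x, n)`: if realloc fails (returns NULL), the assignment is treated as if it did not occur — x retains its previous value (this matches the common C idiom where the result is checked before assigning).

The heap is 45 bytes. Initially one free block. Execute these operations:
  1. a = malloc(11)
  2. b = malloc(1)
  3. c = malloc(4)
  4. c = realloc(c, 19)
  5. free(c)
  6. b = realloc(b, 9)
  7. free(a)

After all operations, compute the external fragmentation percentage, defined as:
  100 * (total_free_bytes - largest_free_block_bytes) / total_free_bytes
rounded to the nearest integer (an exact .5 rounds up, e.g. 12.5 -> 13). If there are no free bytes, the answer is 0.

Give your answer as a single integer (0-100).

Op 1: a = malloc(11) -> a = 0; heap: [0-10 ALLOC][11-44 FREE]
Op 2: b = malloc(1) -> b = 11; heap: [0-10 ALLOC][11-11 ALLOC][12-44 FREE]
Op 3: c = malloc(4) -> c = 12; heap: [0-10 ALLOC][11-11 ALLOC][12-15 ALLOC][16-44 FREE]
Op 4: c = realloc(c, 19) -> c = 12; heap: [0-10 ALLOC][11-11 ALLOC][12-30 ALLOC][31-44 FREE]
Op 5: free(c) -> (freed c); heap: [0-10 ALLOC][11-11 ALLOC][12-44 FREE]
Op 6: b = realloc(b, 9) -> b = 11; heap: [0-10 ALLOC][11-19 ALLOC][20-44 FREE]
Op 7: free(a) -> (freed a); heap: [0-10 FREE][11-19 ALLOC][20-44 FREE]
Free blocks: [11 25] total_free=36 largest=25 -> 100*(36-25)/36 = 1100/36 ≈ 30.556 -> rounds to 31

Answer: 31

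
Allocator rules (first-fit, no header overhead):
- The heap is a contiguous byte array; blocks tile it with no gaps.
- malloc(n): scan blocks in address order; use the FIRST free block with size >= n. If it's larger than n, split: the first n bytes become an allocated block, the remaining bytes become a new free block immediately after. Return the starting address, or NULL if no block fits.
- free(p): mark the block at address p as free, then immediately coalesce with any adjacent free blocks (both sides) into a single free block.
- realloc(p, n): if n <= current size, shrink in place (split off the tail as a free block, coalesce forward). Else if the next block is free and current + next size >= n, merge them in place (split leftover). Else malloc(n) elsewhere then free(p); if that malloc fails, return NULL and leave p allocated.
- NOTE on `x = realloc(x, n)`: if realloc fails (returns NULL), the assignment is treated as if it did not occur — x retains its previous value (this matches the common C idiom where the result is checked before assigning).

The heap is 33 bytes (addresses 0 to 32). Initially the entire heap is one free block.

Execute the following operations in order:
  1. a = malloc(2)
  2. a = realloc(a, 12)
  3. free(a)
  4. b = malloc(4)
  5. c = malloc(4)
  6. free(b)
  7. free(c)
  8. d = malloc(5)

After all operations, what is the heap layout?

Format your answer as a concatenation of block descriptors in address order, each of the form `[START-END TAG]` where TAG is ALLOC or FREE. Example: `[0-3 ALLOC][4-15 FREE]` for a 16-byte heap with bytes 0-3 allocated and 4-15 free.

Answer: [0-4 ALLOC][5-32 FREE]

Derivation:
Op 1: a = malloc(2) -> a = 0; heap: [0-1 ALLOC][2-32 FREE]
Op 2: a = realloc(a, 12) -> a = 0; heap: [0-11 ALLOC][12-32 FREE]
Op 3: free(a) -> (freed a); heap: [0-32 FREE]
Op 4: b = malloc(4) -> b = 0; heap: [0-3 ALLOC][4-32 FREE]
Op 5: c = malloc(4) -> c = 4; heap: [0-3 ALLOC][4-7 ALLOC][8-32 FREE]
Op 6: free(b) -> (freed b); heap: [0-3 FREE][4-7 ALLOC][8-32 FREE]
Op 7: free(c) -> (freed c); heap: [0-32 FREE]
Op 8: d = malloc(5) -> d = 0; heap: [0-4 ALLOC][5-32 FREE]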